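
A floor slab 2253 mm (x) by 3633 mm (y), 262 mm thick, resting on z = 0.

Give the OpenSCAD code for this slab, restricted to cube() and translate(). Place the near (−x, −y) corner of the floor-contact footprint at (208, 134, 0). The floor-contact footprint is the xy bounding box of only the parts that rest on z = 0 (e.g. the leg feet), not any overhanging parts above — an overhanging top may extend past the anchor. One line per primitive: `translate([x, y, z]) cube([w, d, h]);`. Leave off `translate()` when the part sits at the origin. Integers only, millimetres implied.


translate([208, 134, 0]) cube([2253, 3633, 262]);


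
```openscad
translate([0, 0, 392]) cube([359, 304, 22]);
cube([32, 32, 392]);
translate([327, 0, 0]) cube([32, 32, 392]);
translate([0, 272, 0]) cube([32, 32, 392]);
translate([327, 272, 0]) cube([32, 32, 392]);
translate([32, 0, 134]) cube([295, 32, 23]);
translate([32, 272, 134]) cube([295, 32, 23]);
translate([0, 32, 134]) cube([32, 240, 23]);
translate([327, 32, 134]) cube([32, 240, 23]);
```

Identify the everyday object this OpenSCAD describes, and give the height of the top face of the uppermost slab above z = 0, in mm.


A stool. The seat height is 414 mm.

A 359×304×22 slab at z = 392 on four corner posts — a stool. The seat top is 392 + 22 = 414 mm.


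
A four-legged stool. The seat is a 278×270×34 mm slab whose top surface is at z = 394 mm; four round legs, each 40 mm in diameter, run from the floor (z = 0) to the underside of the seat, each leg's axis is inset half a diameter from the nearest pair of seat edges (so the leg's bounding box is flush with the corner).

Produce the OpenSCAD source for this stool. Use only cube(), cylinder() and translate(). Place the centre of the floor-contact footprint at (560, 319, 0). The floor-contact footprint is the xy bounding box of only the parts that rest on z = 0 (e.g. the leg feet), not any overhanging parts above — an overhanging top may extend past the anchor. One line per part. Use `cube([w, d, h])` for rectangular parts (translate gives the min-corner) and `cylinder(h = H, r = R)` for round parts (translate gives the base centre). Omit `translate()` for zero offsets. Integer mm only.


translate([421, 184, 360]) cube([278, 270, 34]);
translate([441, 204, 0]) cylinder(h = 360, r = 20);
translate([679, 204, 0]) cylinder(h = 360, r = 20);
translate([441, 434, 0]) cylinder(h = 360, r = 20);
translate([679, 434, 0]) cylinder(h = 360, r = 20);


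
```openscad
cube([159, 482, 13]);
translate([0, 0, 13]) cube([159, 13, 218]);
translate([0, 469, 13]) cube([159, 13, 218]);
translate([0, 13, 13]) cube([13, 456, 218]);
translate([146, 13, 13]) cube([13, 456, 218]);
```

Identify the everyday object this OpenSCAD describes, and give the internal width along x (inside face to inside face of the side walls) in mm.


An open box. The internal width is 133 mm.

A 159×482 base slab with four walls standing on it — an open box. The base is 159 mm wide and the walls are 13 mm thick, so the internal width is 159 − 2 × 13 = 133 mm.


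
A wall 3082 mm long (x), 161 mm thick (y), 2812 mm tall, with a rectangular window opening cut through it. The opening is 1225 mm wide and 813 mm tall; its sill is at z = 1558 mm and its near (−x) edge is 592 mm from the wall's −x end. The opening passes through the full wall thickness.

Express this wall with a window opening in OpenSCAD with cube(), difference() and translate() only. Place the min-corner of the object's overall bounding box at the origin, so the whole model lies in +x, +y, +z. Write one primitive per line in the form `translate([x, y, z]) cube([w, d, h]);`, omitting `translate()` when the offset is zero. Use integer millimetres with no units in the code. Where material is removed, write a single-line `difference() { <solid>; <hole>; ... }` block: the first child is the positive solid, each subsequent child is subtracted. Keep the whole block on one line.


difference() { cube([3082, 161, 2812]); translate([592, 0, 1558]) cube([1225, 161, 813]); }


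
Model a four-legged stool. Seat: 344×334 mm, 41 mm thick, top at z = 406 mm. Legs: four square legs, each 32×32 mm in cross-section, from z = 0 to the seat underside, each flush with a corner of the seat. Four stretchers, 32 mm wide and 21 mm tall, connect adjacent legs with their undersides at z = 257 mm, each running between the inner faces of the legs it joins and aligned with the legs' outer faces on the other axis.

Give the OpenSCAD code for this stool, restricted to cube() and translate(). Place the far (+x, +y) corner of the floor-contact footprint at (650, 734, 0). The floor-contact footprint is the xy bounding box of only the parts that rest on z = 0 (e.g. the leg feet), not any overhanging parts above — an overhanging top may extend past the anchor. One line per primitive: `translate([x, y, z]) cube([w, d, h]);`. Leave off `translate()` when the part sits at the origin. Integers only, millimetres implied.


translate([306, 400, 365]) cube([344, 334, 41]);
translate([306, 400, 0]) cube([32, 32, 365]);
translate([618, 400, 0]) cube([32, 32, 365]);
translate([306, 702, 0]) cube([32, 32, 365]);
translate([618, 702, 0]) cube([32, 32, 365]);
translate([338, 400, 257]) cube([280, 32, 21]);
translate([338, 702, 257]) cube([280, 32, 21]);
translate([306, 432, 257]) cube([32, 270, 21]);
translate([618, 432, 257]) cube([32, 270, 21]);


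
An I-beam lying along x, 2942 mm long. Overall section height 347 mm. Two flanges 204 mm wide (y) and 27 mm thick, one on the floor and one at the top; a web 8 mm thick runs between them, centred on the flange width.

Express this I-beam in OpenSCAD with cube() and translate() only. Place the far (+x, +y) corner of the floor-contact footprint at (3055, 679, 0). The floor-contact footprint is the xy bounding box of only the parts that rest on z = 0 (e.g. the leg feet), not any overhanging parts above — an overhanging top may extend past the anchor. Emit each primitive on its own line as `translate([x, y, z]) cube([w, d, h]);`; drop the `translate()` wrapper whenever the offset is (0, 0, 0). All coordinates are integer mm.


translate([113, 475, 0]) cube([2942, 204, 27]);
translate([113, 573, 27]) cube([2942, 8, 293]);
translate([113, 475, 320]) cube([2942, 204, 27]);


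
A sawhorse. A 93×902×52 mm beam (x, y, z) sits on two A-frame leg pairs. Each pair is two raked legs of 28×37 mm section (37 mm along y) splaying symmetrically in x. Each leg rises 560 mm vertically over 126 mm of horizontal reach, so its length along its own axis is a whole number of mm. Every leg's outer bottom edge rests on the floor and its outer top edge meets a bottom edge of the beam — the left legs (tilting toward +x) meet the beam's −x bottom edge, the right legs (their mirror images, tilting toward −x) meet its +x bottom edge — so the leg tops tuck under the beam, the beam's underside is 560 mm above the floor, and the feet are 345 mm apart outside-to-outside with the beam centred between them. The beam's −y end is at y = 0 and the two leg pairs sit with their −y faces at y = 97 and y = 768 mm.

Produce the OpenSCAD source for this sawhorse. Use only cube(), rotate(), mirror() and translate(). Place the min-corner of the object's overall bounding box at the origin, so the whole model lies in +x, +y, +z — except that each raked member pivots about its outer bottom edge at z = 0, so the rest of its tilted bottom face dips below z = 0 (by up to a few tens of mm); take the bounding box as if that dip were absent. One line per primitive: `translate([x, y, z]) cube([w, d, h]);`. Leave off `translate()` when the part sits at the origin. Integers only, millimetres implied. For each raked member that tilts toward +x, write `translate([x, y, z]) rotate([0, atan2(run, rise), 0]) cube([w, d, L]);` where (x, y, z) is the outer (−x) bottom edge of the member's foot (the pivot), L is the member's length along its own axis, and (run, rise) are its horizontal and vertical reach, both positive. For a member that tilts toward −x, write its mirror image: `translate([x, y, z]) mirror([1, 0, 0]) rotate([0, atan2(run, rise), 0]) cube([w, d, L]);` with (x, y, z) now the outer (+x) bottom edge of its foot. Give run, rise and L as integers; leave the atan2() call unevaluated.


translate([126, 0, 560]) cube([93, 902, 52]);
translate([0, 97, 0]) rotate([0, atan2(126, 560), 0]) cube([28, 37, 574]);
translate([345, 97, 0]) mirror([1, 0, 0]) rotate([0, atan2(126, 560), 0]) cube([28, 37, 574]);
translate([0, 768, 0]) rotate([0, atan2(126, 560), 0]) cube([28, 37, 574]);
translate([345, 768, 0]) mirror([1, 0, 0]) rotate([0, atan2(126, 560), 0]) cube([28, 37, 574]);


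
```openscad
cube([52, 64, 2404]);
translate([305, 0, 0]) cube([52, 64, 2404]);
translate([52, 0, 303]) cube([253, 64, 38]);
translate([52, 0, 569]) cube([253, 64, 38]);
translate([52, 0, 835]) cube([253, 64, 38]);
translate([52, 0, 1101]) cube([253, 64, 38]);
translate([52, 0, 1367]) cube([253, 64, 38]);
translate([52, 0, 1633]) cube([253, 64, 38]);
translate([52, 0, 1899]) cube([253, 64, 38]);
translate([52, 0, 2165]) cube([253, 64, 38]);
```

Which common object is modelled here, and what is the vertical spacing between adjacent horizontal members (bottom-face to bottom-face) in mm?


A ladder. The rung spacing is 266 mm.

Two tall 52×64 posts with 8 short bars between them — a ladder. Adjacent rungs sit at z = 303 and z = 569, so the spacing is 569 − 303 = 266 mm.


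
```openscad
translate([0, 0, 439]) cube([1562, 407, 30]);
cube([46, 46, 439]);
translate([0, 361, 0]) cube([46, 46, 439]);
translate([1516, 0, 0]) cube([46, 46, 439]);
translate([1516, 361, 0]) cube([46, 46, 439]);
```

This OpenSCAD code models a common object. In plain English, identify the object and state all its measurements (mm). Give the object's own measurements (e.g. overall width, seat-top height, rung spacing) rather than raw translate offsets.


A bench: a 1562×407 mm seat slab, 30 mm thick, top at z = 469 mm, on four 46×46 mm square legs flush with the seat corners and standing on z = 0.


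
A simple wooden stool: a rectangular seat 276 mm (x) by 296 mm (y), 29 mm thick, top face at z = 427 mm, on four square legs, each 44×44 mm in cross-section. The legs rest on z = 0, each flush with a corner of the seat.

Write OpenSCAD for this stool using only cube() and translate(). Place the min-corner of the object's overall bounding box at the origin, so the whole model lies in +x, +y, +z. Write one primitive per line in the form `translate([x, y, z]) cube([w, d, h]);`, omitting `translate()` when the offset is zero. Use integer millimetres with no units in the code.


translate([0, 0, 398]) cube([276, 296, 29]);
cube([44, 44, 398]);
translate([232, 0, 0]) cube([44, 44, 398]);
translate([0, 252, 0]) cube([44, 44, 398]);
translate([232, 252, 0]) cube([44, 44, 398]);


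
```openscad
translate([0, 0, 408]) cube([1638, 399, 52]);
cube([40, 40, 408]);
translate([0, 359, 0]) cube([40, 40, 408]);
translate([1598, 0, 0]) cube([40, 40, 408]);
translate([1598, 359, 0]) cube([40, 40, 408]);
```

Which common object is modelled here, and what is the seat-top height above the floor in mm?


A bench. The seat-top height is 460 mm.

A long slab on four corner posts — a bench. The slab sits at z = 408 with thickness 52, so the top is 408 + 52 = 460 mm.


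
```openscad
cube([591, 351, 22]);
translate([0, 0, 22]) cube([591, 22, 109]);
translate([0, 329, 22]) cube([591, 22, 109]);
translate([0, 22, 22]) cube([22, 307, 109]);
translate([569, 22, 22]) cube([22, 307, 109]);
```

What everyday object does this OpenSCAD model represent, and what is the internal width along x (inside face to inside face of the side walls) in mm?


An open box. The internal width is 547 mm.

A 591×351 base slab with four walls standing on it — an open box. The base is 591 mm wide and the walls are 22 mm thick, so the internal width is 591 − 2 × 22 = 547 mm.


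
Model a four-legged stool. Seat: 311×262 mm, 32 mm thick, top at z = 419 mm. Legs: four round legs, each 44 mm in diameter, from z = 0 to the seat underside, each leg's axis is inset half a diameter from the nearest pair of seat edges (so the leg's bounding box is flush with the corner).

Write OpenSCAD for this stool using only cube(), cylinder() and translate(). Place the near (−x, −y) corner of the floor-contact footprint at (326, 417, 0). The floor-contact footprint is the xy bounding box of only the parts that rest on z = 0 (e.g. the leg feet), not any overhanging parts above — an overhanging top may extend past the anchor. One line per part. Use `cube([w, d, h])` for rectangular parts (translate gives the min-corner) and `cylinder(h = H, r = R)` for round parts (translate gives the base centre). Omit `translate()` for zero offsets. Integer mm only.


translate([326, 417, 387]) cube([311, 262, 32]);
translate([348, 439, 0]) cylinder(h = 387, r = 22);
translate([615, 439, 0]) cylinder(h = 387, r = 22);
translate([348, 657, 0]) cylinder(h = 387, r = 22);
translate([615, 657, 0]) cylinder(h = 387, r = 22);


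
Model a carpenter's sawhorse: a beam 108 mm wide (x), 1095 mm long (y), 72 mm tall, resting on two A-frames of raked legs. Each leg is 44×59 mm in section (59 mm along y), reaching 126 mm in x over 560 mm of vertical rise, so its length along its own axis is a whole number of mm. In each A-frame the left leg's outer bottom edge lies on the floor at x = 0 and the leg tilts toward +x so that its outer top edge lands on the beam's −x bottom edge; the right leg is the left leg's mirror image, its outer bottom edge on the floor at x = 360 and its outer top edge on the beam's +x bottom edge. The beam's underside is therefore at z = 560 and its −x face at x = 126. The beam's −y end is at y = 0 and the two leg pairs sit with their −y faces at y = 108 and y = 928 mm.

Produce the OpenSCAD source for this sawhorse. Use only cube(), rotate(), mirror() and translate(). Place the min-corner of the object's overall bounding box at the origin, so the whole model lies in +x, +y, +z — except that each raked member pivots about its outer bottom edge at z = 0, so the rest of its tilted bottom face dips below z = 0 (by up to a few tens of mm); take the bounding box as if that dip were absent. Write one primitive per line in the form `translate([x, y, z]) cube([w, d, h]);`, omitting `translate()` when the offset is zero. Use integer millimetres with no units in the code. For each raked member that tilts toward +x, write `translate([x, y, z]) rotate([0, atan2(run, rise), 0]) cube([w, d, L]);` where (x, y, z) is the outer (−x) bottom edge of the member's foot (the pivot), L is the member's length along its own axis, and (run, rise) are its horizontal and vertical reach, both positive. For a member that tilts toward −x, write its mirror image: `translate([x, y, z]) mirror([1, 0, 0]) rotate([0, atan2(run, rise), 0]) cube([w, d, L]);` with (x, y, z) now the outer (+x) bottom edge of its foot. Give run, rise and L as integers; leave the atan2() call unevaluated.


// leg length = √(126² + 560²) = 574
// right-leg outer foot x = 2·126 + 108 = 360
// beam min-corner = (126, 0, 560)
translate([126, 0, 560]) cube([108, 1095, 72]);
translate([0, 108, 0]) rotate([0, atan2(126, 560), 0]) cube([44, 59, 574]);
translate([360, 108, 0]) mirror([1, 0, 0]) rotate([0, atan2(126, 560), 0]) cube([44, 59, 574]);
translate([0, 928, 0]) rotate([0, atan2(126, 560), 0]) cube([44, 59, 574]);
translate([360, 928, 0]) mirror([1, 0, 0]) rotate([0, atan2(126, 560), 0]) cube([44, 59, 574]);


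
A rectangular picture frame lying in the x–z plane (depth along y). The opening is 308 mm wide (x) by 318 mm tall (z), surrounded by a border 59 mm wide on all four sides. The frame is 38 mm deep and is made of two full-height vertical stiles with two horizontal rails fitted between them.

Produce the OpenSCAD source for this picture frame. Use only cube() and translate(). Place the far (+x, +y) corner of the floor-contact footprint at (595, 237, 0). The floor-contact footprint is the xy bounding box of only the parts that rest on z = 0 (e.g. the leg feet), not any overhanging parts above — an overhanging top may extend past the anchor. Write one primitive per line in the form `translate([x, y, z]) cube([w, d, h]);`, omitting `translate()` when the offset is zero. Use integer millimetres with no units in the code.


translate([169, 199, 0]) cube([59, 38, 436]);
translate([536, 199, 0]) cube([59, 38, 436]);
translate([228, 199, 0]) cube([308, 38, 59]);
translate([228, 199, 377]) cube([308, 38, 59]);


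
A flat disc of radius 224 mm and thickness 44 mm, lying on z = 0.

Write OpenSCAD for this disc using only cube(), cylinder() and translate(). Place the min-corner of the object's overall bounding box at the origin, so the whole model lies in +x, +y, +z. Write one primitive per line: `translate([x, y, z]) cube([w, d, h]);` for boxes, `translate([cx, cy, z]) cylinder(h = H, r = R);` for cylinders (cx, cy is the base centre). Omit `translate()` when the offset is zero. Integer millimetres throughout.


translate([224, 224, 0]) cylinder(h = 44, r = 224);


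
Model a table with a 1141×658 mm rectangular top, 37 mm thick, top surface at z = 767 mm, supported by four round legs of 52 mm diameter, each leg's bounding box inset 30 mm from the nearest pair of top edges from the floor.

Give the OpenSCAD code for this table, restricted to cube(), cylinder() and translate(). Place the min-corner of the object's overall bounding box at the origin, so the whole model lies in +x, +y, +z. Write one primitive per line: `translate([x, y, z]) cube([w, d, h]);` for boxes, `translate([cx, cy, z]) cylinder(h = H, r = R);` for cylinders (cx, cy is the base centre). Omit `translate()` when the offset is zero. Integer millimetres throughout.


translate([0, 0, 730]) cube([1141, 658, 37]);
translate([56, 56, 0]) cylinder(h = 730, r = 26);
translate([1085, 56, 0]) cylinder(h = 730, r = 26);
translate([56, 602, 0]) cylinder(h = 730, r = 26);
translate([1085, 602, 0]) cylinder(h = 730, r = 26);


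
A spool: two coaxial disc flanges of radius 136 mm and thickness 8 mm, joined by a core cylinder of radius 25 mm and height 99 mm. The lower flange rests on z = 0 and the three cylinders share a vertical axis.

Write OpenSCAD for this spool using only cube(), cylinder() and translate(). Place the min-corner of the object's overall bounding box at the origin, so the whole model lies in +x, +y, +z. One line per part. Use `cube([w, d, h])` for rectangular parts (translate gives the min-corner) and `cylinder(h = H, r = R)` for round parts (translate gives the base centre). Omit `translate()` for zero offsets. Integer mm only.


translate([136, 136, 0]) cylinder(h = 8, r = 136);
translate([136, 136, 8]) cylinder(h = 99, r = 25);
translate([136, 136, 107]) cylinder(h = 8, r = 136);


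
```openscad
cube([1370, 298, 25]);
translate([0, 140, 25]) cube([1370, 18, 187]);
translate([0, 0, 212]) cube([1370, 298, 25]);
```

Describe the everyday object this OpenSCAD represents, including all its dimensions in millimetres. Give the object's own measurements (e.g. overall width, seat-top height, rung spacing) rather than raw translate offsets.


An I-beam lying along x, 1370 mm long. Overall section height 237 mm. Two flanges 298 mm wide (y) and 25 mm thick, one on the floor and one at the top; a web 18 mm thick runs between them, centred on the flange width.


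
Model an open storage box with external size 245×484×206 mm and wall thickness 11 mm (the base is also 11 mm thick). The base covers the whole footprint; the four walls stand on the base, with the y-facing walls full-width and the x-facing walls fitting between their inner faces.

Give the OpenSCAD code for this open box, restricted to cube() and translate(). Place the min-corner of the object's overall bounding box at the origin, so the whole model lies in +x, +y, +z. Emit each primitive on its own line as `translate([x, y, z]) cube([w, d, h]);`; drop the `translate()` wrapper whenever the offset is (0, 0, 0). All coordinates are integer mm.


cube([245, 484, 11]);
translate([0, 0, 11]) cube([245, 11, 195]);
translate([0, 473, 11]) cube([245, 11, 195]);
translate([0, 11, 11]) cube([11, 462, 195]);
translate([234, 11, 11]) cube([11, 462, 195]);


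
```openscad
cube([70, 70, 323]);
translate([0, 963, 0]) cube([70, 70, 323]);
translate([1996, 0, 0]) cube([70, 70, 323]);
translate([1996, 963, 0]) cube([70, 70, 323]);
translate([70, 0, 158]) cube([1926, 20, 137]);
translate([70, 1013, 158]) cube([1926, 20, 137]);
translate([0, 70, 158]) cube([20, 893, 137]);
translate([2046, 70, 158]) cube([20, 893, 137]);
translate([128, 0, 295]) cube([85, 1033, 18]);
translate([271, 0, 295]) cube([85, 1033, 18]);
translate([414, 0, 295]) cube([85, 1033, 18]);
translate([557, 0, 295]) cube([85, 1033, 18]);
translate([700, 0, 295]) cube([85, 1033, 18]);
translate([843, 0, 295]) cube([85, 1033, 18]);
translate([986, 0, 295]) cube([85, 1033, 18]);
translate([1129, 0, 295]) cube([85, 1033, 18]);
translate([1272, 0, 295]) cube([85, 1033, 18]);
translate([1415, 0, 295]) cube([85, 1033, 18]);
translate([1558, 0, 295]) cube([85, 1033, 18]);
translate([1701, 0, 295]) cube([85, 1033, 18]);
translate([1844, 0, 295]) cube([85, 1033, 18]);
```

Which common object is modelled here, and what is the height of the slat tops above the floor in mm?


A bed frame. The slat-top height is 313 mm.

Four posts, four rails, and a row of slats — a bed frame. Slats sit on the rails at z = 158 + 137 = 295; with slat thickness 18, the top is 313 mm.


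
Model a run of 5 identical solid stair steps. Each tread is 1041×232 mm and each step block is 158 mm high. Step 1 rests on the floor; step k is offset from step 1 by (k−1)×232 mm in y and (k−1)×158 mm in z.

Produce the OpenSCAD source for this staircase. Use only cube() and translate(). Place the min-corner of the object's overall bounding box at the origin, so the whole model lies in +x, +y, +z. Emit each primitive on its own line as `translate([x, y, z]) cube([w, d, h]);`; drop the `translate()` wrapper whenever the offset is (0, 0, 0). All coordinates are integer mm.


cube([1041, 232, 158]);
translate([0, 232, 158]) cube([1041, 232, 158]);
translate([0, 464, 316]) cube([1041, 232, 158]);
translate([0, 696, 474]) cube([1041, 232, 158]);
translate([0, 928, 632]) cube([1041, 232, 158]);


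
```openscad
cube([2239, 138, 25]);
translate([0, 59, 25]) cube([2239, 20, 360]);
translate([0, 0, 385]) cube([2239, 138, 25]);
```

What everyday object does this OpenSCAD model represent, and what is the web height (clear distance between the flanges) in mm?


An I-beam. The web height is 360 mm.

Two wide flanges with a thin centred web — an I-beam. Overall 410 mm minus two 25 mm flanges gives a web of 410 − 2·25 = 360 mm.


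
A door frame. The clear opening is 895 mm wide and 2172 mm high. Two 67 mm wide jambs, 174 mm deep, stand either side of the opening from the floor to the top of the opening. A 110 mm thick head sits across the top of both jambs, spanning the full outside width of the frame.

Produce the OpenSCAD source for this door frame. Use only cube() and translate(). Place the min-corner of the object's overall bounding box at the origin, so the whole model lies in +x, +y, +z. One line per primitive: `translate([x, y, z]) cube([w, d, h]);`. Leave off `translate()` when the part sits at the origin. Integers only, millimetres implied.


cube([67, 174, 2172]);
translate([962, 0, 0]) cube([67, 174, 2172]);
translate([0, 0, 2172]) cube([1029, 174, 110]);


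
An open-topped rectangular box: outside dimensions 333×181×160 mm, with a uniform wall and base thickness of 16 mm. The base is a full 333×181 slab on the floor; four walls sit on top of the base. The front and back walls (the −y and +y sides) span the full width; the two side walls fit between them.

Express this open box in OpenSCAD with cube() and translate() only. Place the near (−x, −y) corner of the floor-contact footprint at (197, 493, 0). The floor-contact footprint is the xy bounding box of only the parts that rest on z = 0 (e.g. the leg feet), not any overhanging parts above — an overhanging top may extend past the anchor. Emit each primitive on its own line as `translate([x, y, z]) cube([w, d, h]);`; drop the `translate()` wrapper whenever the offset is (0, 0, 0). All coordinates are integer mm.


translate([197, 493, 0]) cube([333, 181, 16]);
translate([197, 493, 16]) cube([333, 16, 144]);
translate([197, 658, 16]) cube([333, 16, 144]);
translate([197, 509, 16]) cube([16, 149, 144]);
translate([514, 509, 16]) cube([16, 149, 144]);


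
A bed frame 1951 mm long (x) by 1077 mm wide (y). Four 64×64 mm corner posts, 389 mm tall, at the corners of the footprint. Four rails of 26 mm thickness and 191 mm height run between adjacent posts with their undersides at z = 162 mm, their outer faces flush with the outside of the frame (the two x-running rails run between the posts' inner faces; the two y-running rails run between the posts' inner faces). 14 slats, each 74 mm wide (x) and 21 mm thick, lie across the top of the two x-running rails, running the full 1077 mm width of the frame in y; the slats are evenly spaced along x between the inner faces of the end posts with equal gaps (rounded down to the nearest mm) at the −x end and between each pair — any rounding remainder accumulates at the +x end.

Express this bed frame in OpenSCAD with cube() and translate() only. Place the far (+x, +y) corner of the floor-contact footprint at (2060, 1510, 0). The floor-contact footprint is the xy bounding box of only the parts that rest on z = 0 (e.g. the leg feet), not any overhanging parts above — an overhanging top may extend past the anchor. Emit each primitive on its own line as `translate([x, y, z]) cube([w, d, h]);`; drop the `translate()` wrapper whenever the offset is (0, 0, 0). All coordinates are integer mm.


// slat z = rail_z + rail_h = 162 + 191 = 353
// slat gap = ⌊(1823 − 14·74) / 15⌋ = 52
translate([109, 433, 0]) cube([64, 64, 389]);
translate([109, 1446, 0]) cube([64, 64, 389]);
translate([1996, 433, 0]) cube([64, 64, 389]);
translate([1996, 1446, 0]) cube([64, 64, 389]);
translate([173, 433, 162]) cube([1823, 26, 191]);
translate([173, 1484, 162]) cube([1823, 26, 191]);
translate([109, 497, 162]) cube([26, 949, 191]);
translate([2034, 497, 162]) cube([26, 949, 191]);
translate([225, 433, 353]) cube([74, 1077, 21]);
translate([351, 433, 353]) cube([74, 1077, 21]);
translate([477, 433, 353]) cube([74, 1077, 21]);
translate([603, 433, 353]) cube([74, 1077, 21]);
translate([729, 433, 353]) cube([74, 1077, 21]);
translate([855, 433, 353]) cube([74, 1077, 21]);
translate([981, 433, 353]) cube([74, 1077, 21]);
translate([1107, 433, 353]) cube([74, 1077, 21]);
translate([1233, 433, 353]) cube([74, 1077, 21]);
translate([1359, 433, 353]) cube([74, 1077, 21]);
translate([1485, 433, 353]) cube([74, 1077, 21]);
translate([1611, 433, 353]) cube([74, 1077, 21]);
translate([1737, 433, 353]) cube([74, 1077, 21]);
translate([1863, 433, 353]) cube([74, 1077, 21]);


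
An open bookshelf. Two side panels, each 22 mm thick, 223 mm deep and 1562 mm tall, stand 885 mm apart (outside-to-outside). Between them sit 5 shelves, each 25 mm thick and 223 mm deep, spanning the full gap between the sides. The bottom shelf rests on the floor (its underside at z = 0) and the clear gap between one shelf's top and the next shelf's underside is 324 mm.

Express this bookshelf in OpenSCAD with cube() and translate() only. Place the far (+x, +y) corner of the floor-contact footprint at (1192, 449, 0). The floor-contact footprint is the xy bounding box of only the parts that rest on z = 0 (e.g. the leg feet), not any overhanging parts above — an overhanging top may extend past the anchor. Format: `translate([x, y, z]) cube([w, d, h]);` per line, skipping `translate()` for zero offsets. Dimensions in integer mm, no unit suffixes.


translate([307, 226, 0]) cube([22, 223, 1562]);
translate([1170, 226, 0]) cube([22, 223, 1562]);
translate([329, 226, 0]) cube([841, 223, 25]);
translate([329, 226, 349]) cube([841, 223, 25]);
translate([329, 226, 698]) cube([841, 223, 25]);
translate([329, 226, 1047]) cube([841, 223, 25]);
translate([329, 226, 1396]) cube([841, 223, 25]);


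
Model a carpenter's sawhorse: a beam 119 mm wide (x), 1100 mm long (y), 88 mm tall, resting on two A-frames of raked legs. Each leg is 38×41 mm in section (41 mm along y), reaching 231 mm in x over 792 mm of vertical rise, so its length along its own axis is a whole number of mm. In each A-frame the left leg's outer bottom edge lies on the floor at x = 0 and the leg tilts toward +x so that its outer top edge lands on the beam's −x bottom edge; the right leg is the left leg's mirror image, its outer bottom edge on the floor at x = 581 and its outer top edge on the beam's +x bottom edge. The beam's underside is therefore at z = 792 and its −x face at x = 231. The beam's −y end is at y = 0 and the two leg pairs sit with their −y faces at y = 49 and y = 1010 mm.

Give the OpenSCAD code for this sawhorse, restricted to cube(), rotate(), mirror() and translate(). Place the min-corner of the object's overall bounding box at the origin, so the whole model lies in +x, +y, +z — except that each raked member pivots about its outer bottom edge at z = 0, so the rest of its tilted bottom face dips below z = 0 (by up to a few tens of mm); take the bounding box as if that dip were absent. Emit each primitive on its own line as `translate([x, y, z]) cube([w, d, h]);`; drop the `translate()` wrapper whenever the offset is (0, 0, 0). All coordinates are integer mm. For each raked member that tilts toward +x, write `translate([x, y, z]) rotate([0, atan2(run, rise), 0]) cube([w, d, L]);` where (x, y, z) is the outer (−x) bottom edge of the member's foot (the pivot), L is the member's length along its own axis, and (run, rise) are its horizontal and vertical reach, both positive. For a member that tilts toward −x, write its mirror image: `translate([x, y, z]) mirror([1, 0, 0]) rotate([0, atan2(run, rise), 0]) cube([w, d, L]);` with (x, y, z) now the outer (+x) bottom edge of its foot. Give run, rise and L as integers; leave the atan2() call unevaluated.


// leg length = √(231² + 792²) = 825
// right-leg outer foot x = 2·231 + 119 = 581
// beam min-corner = (231, 0, 792)
translate([231, 0, 792]) cube([119, 1100, 88]);
translate([0, 49, 0]) rotate([0, atan2(231, 792), 0]) cube([38, 41, 825]);
translate([581, 49, 0]) mirror([1, 0, 0]) rotate([0, atan2(231, 792), 0]) cube([38, 41, 825]);
translate([0, 1010, 0]) rotate([0, atan2(231, 792), 0]) cube([38, 41, 825]);
translate([581, 1010, 0]) mirror([1, 0, 0]) rotate([0, atan2(231, 792), 0]) cube([38, 41, 825]);


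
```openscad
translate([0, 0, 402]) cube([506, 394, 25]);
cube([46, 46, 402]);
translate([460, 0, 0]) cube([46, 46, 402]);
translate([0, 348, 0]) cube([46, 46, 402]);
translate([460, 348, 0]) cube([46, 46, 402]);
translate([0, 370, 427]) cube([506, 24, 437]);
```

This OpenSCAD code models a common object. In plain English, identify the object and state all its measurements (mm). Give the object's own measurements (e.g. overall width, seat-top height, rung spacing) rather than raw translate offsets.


A chair. The seat is a 506×394×25 mm slab with its top at z = 427 mm, on four 46×46 mm corner legs (flush with the seat edges, standing on z = 0). A flat backrest 24 mm thick, 437 mm tall, spans the full seat width and rises from the seat top along its +y edge, rear face flush with the rear of the seat.


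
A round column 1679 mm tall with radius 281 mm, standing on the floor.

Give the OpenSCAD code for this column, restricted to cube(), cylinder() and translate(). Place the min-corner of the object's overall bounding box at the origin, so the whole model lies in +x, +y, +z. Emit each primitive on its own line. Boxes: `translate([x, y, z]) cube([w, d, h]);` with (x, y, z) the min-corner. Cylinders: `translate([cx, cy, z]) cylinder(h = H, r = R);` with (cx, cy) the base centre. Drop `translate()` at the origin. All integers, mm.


translate([281, 281, 0]) cylinder(h = 1679, r = 281);


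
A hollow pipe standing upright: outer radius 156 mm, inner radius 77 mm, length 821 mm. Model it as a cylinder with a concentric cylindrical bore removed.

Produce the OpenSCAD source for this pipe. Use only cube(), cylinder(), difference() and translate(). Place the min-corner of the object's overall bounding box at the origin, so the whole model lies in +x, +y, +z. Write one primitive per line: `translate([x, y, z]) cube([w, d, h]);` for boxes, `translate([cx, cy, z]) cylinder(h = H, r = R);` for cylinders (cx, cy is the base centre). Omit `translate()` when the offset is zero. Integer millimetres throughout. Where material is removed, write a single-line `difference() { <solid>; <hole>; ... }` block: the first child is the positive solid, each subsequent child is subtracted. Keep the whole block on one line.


difference() { translate([156, 156, 0]) cylinder(h = 821, r = 156); translate([156, 156, 0]) cylinder(h = 821, r = 77); }


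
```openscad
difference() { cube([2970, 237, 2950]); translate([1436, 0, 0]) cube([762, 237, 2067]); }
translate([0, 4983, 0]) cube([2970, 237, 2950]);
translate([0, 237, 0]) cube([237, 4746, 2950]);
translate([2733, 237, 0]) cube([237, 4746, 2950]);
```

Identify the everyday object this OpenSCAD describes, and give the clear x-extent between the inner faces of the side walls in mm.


A single room. The interior width is 2496 mm.

Four walls enclosing a rectangle with a door in the front wall — a room. Outside width 2970 minus two 237 mm walls gives 2496 mm.


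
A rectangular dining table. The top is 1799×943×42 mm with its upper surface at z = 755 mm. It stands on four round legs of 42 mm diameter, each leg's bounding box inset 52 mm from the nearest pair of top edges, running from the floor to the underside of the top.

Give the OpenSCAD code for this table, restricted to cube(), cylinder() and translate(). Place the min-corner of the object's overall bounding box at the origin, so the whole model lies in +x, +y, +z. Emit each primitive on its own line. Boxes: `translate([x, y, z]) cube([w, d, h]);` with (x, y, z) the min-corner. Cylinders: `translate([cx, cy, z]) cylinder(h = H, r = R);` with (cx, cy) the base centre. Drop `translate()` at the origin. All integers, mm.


translate([0, 0, 713]) cube([1799, 943, 42]);
translate([73, 73, 0]) cylinder(h = 713, r = 21);
translate([1726, 73, 0]) cylinder(h = 713, r = 21);
translate([73, 870, 0]) cylinder(h = 713, r = 21);
translate([1726, 870, 0]) cylinder(h = 713, r = 21);


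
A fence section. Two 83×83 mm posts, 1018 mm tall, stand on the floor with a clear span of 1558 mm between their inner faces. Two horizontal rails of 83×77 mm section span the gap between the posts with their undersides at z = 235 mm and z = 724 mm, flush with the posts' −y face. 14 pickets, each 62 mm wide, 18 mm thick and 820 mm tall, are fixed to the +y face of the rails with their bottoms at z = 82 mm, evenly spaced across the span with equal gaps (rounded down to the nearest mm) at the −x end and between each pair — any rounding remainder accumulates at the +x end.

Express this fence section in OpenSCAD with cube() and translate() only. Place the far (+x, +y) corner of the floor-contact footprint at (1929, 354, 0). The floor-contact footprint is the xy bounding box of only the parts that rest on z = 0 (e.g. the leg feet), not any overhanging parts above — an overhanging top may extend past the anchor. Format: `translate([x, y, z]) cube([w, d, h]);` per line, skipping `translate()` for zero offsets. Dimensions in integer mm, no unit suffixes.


translate([205, 271, 0]) cube([83, 83, 1018]);
translate([1846, 271, 0]) cube([83, 83, 1018]);
translate([288, 271, 235]) cube([1558, 83, 77]);
translate([288, 271, 724]) cube([1558, 83, 77]);
translate([334, 354, 82]) cube([62, 18, 820]);
translate([442, 354, 82]) cube([62, 18, 820]);
translate([550, 354, 82]) cube([62, 18, 820]);
translate([658, 354, 82]) cube([62, 18, 820]);
translate([766, 354, 82]) cube([62, 18, 820]);
translate([874, 354, 82]) cube([62, 18, 820]);
translate([982, 354, 82]) cube([62, 18, 820]);
translate([1090, 354, 82]) cube([62, 18, 820]);
translate([1198, 354, 82]) cube([62, 18, 820]);
translate([1306, 354, 82]) cube([62, 18, 820]);
translate([1414, 354, 82]) cube([62, 18, 820]);
translate([1522, 354, 82]) cube([62, 18, 820]);
translate([1630, 354, 82]) cube([62, 18, 820]);
translate([1738, 354, 82]) cube([62, 18, 820]);


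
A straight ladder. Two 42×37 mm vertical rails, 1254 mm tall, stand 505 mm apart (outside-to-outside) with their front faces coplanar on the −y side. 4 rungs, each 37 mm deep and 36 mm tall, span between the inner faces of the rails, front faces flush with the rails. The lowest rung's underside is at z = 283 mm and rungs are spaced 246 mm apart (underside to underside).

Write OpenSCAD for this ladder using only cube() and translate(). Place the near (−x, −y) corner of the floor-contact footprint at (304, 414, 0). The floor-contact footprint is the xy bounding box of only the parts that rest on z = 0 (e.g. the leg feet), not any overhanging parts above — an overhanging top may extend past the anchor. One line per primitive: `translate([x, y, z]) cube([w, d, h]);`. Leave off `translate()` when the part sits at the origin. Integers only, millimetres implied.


// rung span = 505 - 2*42 = 421
// rung[k] z = 283 + k*246
translate([304, 414, 0]) cube([42, 37, 1254]);
translate([767, 414, 0]) cube([42, 37, 1254]);
translate([346, 414, 283]) cube([421, 37, 36]);
translate([346, 414, 529]) cube([421, 37, 36]);
translate([346, 414, 775]) cube([421, 37, 36]);
translate([346, 414, 1021]) cube([421, 37, 36]);


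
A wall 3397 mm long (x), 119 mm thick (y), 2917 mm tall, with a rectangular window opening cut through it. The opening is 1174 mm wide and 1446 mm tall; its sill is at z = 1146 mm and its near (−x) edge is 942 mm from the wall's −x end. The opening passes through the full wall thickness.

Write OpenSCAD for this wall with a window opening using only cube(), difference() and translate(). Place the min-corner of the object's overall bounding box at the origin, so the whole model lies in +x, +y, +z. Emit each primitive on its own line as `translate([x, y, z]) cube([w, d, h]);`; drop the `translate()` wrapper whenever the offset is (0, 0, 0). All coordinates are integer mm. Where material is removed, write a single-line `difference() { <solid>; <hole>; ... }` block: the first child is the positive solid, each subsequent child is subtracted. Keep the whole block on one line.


difference() { cube([3397, 119, 2917]); translate([942, 0, 1146]) cube([1174, 119, 1446]); }


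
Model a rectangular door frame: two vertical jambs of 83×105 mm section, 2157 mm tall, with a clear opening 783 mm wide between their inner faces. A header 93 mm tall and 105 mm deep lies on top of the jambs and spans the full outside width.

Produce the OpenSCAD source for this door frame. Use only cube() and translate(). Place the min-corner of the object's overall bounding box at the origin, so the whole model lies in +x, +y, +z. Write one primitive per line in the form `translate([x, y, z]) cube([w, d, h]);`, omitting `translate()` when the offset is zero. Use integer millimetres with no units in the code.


cube([83, 105, 2157]);
translate([866, 0, 0]) cube([83, 105, 2157]);
translate([0, 0, 2157]) cube([949, 105, 93]);


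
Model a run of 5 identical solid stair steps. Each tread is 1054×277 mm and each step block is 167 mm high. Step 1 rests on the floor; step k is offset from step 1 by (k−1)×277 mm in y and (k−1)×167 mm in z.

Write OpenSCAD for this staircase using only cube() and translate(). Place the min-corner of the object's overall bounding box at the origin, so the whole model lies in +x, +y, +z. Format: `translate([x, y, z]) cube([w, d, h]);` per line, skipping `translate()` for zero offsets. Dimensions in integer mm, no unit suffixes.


cube([1054, 277, 167]);
translate([0, 277, 167]) cube([1054, 277, 167]);
translate([0, 554, 334]) cube([1054, 277, 167]);
translate([0, 831, 501]) cube([1054, 277, 167]);
translate([0, 1108, 668]) cube([1054, 277, 167]);
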